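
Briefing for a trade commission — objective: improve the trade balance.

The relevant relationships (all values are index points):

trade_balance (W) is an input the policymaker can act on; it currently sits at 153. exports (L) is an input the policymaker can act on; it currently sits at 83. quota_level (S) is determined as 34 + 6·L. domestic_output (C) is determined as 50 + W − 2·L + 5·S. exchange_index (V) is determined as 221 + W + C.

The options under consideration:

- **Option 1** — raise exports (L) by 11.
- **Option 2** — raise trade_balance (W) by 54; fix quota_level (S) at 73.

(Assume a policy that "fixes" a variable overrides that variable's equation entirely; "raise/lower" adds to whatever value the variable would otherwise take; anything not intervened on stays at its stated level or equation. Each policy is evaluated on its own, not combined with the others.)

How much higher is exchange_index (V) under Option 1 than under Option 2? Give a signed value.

Option 1 (L + 11):
  W = 153
  L = 83 + 11 = 94
  S = 34 + 6·94 = 598
  C = 50 + 153 − 2·94 + 5·598 = 3005
  V = 221 + 153 + 3005 = 3379
Option 2 (W + 54, S := 73):
  W = 153 + 54 = 207
  L = 83
  S = 73
  C = 50 + 207 − 2·83 + 5·73 = 456
  V = 221 + 207 + 456 = 884
V: 3379 − 884 = 2495

2495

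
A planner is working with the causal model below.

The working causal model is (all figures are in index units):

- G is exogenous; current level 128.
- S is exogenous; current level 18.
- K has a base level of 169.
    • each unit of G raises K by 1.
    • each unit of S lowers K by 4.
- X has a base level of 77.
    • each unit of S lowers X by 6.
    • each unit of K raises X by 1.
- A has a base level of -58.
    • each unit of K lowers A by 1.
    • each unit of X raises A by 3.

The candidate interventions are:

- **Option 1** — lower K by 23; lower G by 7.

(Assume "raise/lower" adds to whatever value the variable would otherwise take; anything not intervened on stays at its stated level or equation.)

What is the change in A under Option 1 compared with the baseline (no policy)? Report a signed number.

Baseline:
  G = 128
  S = 18
  K = 169 + 128 − 4·18 = 225
  X = 77 − 6·18 + 225 = 194
  A = -58 − 225 + 3·194 = 299
Option 1 (K − 23, G − 7):
  G = 128 − 7 = 121
  S = 18
  K = 169 + 121 − 4·18 (−23 from intervention) = 195
  X = 77 − 6·18 + 195 = 164
  A = -58 − 195 + 3·164 = 239
Change in A: 239 − 299 = -60

-60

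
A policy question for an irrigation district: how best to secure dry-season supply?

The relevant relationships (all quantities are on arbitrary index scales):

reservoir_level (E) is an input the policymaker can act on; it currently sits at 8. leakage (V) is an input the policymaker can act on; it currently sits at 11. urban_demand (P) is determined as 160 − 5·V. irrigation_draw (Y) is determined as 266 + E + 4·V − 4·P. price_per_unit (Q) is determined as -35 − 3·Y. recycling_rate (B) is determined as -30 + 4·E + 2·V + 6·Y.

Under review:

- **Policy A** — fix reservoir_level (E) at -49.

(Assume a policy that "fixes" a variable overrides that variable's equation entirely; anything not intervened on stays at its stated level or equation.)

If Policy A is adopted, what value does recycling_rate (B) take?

-1158

Policy A (E := -49):
  E = -49
  V = 11
  P = 160 − 5·11 = 105
  Y = 266 + (-49) + 4·11 − 4·105 = -159
  B = -30 + 4·(-49) + 2·11 + 6·(-159) = -1158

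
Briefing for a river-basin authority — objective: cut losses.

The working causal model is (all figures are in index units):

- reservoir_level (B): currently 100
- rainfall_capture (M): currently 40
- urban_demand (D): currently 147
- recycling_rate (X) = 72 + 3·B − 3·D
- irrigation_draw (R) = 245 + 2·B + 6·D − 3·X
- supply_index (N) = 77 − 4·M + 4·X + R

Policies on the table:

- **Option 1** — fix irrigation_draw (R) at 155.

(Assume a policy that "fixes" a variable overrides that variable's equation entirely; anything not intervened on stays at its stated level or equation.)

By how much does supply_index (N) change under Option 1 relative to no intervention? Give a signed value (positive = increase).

Baseline:
  B = 100
  M = 40
  D = 147
  X = 72 + 3·100 − 3·147 = -69
  R = 245 + 2·100 + 6·147 − 3·(-69) = 1534
  N = 77 − 4·40 + 4·(-69) + 1534 = 1175
Option 1 (R := 155):
  B = 100
  M = 40
  D = 147
  X = 72 + 3·100 − 3·147 = -69
  R = 155
  N = 77 − 4·40 + 4·(-69) + 155 = -204
Change in N: -204 − 1175 = -1379

-1379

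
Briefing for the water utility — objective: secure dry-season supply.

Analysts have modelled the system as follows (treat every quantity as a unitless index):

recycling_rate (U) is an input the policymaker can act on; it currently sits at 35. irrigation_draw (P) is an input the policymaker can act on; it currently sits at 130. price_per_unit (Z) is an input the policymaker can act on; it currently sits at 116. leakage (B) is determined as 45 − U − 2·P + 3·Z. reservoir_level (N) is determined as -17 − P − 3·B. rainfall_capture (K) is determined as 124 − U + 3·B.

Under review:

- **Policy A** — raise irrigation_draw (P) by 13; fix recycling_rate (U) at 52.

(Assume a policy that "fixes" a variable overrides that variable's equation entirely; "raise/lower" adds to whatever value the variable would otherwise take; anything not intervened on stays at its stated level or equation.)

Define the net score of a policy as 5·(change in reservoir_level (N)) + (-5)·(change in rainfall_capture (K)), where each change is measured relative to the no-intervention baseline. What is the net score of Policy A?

Baseline:
  U = 35
  P = 130
  Z = 116
  B = 45 − 35 − 2·130 + 3·116 = 98
  N = -17 − 130 − 3·98 = -441
  K = 124 − 35 + 3·98 = 383
Policy A (P + 13, U := 52):
  U = 52
  P = 130 + 13 = 143
  Z = 116
  B = 45 − 52 − 2·143 + 3·116 = 55
  N = -17 − 143 − 3·55 = -325
  K = 124 − 52 + 3·55 = 237
ΔN = -325 − (-441) = 116; ΔK = 237 − 383 = -146
Score = 5·116 + (-5)·(-146) = 1310

1310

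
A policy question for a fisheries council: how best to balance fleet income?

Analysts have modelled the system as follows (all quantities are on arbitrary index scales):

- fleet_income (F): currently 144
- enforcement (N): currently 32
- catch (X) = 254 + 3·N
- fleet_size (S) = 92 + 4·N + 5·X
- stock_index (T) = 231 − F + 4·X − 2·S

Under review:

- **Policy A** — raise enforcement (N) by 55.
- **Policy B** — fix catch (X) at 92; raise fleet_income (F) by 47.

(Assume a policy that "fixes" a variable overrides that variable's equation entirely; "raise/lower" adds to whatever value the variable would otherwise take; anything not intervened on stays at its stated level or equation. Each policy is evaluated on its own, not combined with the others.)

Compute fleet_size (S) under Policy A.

3015

Policy A (N + 55):
  N = 32 + 55 = 87
  X = 254 + 3·87 = 515
  S = 92 + 4·87 + 5·515 = 3015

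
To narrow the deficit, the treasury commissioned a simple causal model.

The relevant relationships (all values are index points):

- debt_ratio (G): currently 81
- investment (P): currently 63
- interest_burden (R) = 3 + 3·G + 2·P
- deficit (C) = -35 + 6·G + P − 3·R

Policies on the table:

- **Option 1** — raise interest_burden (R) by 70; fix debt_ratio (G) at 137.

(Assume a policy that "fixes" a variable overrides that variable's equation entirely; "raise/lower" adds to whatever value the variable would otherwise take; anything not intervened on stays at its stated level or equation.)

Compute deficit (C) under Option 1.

-980

Option 1 (R + 70, G := 137):
  G = 137
  P = 63
  R = 3 + 3·137 + 2·63 (+70 from intervention) = 610
  C = -35 + 6·137 + 63 − 3·610 = -980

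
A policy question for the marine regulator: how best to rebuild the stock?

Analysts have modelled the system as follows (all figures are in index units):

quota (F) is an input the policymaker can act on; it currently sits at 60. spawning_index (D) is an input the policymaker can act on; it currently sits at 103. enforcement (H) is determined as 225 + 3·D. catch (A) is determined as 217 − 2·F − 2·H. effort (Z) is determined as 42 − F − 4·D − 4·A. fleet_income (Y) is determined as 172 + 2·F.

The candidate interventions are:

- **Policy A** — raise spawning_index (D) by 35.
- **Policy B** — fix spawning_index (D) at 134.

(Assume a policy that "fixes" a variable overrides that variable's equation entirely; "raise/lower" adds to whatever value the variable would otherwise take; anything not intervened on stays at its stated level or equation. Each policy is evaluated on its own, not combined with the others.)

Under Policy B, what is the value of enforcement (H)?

Policy B (D := 134):
  D = 134
  H = 225 + 3·134 = 627

627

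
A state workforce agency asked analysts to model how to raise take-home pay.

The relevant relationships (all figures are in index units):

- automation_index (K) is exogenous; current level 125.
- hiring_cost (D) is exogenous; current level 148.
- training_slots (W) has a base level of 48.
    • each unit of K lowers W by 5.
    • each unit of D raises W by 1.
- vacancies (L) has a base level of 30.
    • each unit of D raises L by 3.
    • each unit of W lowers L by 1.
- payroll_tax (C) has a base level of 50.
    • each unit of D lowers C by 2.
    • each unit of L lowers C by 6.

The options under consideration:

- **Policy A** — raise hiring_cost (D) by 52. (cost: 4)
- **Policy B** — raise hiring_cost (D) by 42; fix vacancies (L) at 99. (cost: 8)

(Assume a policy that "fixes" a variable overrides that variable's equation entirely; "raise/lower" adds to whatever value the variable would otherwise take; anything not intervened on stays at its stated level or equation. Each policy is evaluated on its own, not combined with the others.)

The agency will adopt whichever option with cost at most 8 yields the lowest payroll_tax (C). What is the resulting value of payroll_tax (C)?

Policy A (D + 52):
  K = 125
  D = 148 + 52 = 200
  W = 48 − 5·125 + 200 = -377
  L = 30 + 3·200 − (-377) = 1007
  C = 50 − 2·200 − 6·1007 = -6392
Policy B (D + 42, L := 99):
  K = 125
  D = 148 + 42 = 190
  W = 48 − 5·125 + 190 = -387
  L = 99
  C = 50 − 2·190 − 6·99 = -924
Comparing — Policy A: C=-6392, Policy B: C=-924. Lowest is -6392 (Policy A).

-6392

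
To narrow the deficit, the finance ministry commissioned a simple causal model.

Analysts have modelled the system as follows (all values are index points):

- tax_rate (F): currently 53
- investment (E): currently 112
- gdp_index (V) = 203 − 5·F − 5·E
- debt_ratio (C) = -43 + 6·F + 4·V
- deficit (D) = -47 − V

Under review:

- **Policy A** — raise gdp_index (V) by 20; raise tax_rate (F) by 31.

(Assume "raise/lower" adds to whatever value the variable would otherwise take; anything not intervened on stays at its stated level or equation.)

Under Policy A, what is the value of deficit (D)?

710

Policy A (V + 20, F + 31):
  F = 53 + 31 = 84
  E = 112
  V = 203 − 5·84 − 5·112 (+20 from intervention) = -757
  D = -47 − (-757) = 710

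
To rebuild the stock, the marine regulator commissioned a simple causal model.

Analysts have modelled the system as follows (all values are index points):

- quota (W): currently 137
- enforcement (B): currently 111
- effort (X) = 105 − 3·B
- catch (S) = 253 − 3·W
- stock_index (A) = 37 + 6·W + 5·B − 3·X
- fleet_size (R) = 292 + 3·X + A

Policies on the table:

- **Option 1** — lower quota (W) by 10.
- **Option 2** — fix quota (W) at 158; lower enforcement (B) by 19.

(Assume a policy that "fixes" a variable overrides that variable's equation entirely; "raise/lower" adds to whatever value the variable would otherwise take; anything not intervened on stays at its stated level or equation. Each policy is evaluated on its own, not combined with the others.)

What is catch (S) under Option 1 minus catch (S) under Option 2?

93

Option 1 (W − 10):
  W = 137 − 10 = 127
  S = 253 − 3·127 = -128
Option 2 (W := 158, B − 19):
  W = 158
  S = 253 − 3·158 = -221
S: -128 − (-221) = 93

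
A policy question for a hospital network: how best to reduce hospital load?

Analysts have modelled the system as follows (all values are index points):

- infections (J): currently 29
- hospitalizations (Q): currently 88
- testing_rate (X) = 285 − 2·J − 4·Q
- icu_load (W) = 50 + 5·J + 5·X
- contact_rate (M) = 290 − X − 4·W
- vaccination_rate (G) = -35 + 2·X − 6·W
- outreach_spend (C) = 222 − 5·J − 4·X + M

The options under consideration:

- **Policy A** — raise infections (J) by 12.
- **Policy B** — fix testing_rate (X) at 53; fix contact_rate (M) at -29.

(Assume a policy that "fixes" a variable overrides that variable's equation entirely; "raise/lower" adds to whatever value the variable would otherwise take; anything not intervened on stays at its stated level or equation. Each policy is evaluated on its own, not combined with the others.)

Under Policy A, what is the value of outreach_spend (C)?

3012

Policy A (J + 12):
  J = 29 + 12 = 41
  Q = 88
  X = 285 − 2·41 − 4·88 = -149
  W = 50 + 5·41 + 5·(-149) = -490
  M = 290 − (-149) − 4·(-490) = 2399
  C = 222 − 5·41 − 4·(-149) + 2399 = 3012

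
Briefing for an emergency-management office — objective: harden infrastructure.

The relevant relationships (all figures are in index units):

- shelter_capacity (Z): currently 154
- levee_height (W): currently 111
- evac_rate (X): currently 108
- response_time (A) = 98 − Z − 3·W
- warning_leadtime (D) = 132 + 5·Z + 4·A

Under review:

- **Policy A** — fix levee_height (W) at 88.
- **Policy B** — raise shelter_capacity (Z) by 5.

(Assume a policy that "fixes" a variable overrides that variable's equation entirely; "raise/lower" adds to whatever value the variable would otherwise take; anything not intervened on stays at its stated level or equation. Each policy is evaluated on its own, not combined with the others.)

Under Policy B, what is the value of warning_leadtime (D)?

Policy B (Z + 5):
  Z = 154 + 5 = 159
  W = 111
  A = 98 − 159 − 3·111 = -394
  D = 132 + 5·159 + 4·(-394) = -649

-649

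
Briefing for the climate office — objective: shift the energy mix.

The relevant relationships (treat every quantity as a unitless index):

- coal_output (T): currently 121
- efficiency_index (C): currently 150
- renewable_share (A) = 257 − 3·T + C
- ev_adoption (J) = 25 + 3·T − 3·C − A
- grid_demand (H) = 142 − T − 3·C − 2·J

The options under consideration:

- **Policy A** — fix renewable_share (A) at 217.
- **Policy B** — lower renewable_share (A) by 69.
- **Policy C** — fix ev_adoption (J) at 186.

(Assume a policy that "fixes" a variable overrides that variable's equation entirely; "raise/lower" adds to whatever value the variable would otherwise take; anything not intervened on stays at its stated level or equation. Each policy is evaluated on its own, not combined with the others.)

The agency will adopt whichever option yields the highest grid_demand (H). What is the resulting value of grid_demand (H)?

Policy A (A := 217):
  T = 121
  C = 150
  A = 217
  J = 25 + 3·121 − 3·150 − 217 = -279
  H = 142 − 121 − 3·150 − 2·(-279) = 129
Policy B (A − 69):
  T = 121
  C = 150
  A = 257 − 3·121 + 150 (−69 from intervention) = -25
  J = 25 + 3·121 − 3·150 − (-25) = -37
  H = 142 − 121 − 3·150 − 2·(-37) = -355
Policy C (J := 186):
  T = 121
  C = 150
  A = 257 − 3·121 + 150 = 44
  J = 186
  H = 142 − 121 − 3·150 − 2·186 = -801
Comparing — Policy A: H=129, Policy B: H=-355, Policy C: H=-801. Highest is 129 (Policy A).

129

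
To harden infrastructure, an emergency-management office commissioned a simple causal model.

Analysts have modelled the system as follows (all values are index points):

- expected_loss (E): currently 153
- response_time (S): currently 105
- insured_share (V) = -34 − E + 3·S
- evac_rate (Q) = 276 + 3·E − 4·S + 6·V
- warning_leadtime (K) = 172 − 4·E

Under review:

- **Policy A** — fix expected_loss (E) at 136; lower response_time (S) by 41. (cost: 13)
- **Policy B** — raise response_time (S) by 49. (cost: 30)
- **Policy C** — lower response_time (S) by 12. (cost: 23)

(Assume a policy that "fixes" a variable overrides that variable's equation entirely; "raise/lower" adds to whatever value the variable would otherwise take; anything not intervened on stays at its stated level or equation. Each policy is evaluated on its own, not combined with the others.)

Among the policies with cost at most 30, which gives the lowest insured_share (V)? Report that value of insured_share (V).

Policy A (E := 136, S − 41):
  E = 136
  S = 105 − 41 = 64
  V = -34 − 136 + 3·64 = 22
Policy B (S + 49):
  E = 153
  S = 105 + 49 = 154
  V = -34 − 153 + 3·154 = 275
Policy C (S − 12):
  E = 153
  S = 105 − 12 = 93
  V = -34 − 153 + 3·93 = 92
Comparing — Policy A: V=22, Policy B: V=275, Policy C: V=92. Lowest is 22 (Policy A).

22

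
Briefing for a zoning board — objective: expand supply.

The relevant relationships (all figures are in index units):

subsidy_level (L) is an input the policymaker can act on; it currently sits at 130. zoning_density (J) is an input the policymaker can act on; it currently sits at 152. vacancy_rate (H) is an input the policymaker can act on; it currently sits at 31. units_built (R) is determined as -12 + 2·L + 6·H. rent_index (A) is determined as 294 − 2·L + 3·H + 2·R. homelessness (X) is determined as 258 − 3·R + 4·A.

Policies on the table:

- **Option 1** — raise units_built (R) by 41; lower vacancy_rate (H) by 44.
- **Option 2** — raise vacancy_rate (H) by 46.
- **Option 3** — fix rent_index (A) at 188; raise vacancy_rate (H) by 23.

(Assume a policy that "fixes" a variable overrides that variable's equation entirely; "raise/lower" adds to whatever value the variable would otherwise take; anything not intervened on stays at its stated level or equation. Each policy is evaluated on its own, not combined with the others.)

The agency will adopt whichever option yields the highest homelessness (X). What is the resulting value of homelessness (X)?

Option 1 (R + 41, H − 44):
  L = 130
  H = 31 − 44 = -13
  R = -12 + 2·130 + 6·(-13) (+41 from intervention) = 211
  A = 294 − 2·130 + 3·(-13) + 2·211 = 417
  X = 258 − 3·211 + 4·417 = 1293
Option 2 (H + 46):
  L = 130
  H = 31 + 46 = 77
  R = -12 + 2·130 + 6·77 = 710
  A = 294 − 2·130 + 3·77 + 2·710 = 1685
  X = 258 − 3·710 + 4·1685 = 4868
Option 3 (A := 188, H + 23):
  L = 130
  H = 31 + 23 = 54
  R = -12 + 2·130 + 6·54 = 572
  A = 188
  X = 258 − 3·572 + 4·188 = -706
Comparing — Option 1: X=1293, Option 2: X=4868, Option 3: X=-706. Highest is 4868 (Option 2).

4868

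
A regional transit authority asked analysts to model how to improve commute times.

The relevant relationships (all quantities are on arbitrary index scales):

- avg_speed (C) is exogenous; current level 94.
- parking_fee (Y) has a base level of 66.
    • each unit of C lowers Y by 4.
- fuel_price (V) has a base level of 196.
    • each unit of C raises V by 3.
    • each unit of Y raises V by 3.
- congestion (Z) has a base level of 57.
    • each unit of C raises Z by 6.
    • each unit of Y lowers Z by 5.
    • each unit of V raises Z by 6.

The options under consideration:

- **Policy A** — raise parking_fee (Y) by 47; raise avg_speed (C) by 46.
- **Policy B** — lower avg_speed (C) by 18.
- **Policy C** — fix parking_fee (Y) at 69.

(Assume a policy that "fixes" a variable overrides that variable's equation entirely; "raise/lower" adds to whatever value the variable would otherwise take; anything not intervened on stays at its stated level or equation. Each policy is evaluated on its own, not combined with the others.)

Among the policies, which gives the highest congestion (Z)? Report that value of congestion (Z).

4386

Policy A (Y + 47, C + 46):
  C = 94 + 46 = 140
  Y = 66 − 4·140 (+47 from intervention) = -447
  V = 196 + 3·140 + 3·(-447) = -725
  Z = 57 + 6·140 − 5·(-447) + 6·(-725) = -1218
Policy B (C − 18):
  C = 94 − 18 = 76
  Y = 66 − 4·76 = -238
  V = 196 + 3·76 + 3·(-238) = -290
  Z = 57 + 6·76 − 5·(-238) + 6·(-290) = -37
Policy C (Y := 69):
  C = 94
  Y = 69
  V = 196 + 3·94 + 3·69 = 685
  Z = 57 + 6·94 − 5·69 + 6·685 = 4386
Comparing — Policy A: Z=-1218, Policy B: Z=-37, Policy C: Z=4386. Highest is 4386 (Policy C).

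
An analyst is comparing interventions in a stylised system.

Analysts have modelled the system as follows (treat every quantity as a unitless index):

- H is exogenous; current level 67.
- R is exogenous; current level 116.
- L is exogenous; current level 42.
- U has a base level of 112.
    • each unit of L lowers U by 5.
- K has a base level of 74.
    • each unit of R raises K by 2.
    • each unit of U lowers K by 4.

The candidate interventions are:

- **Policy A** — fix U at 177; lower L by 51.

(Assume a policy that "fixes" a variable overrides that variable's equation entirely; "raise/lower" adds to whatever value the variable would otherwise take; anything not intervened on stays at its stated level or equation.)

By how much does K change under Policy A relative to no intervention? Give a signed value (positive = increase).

-1100

Baseline:
  R = 116
  L = 42
  U = 112 − 5·42 = -98
  K = 74 + 2·116 − 4·(-98) = 698
Policy A (U := 177, L − 51):
  R = 116
  L = 42 − 51 = -9
  U = 177
  K = 74 + 2·116 − 4·177 = -402
Change in K: -402 − 698 = -1100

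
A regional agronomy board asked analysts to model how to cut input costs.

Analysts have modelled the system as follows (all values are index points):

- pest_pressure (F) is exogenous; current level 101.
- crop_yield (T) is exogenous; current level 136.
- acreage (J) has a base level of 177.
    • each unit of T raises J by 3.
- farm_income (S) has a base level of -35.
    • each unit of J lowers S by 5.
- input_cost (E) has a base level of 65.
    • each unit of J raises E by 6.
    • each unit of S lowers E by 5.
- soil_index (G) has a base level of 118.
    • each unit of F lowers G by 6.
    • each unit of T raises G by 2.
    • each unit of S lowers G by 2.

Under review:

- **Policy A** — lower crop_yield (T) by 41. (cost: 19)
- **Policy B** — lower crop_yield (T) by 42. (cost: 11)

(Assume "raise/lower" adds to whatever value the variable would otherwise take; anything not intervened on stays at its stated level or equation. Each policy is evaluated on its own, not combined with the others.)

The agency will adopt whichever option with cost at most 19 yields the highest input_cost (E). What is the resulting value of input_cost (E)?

14562

Policy A (T − 41):
  T = 136 − 41 = 95
  J = 177 + 3·95 = 462
  S = -35 − 5·462 = -2345
  E = 65 + 6·462 − 5·(-2345) = 14562
Policy B (T − 42):
  T = 136 − 42 = 94
  J = 177 + 3·94 = 459
  S = -35 − 5·459 = -2330
  E = 65 + 6·459 − 5·(-2330) = 14469
Comparing — Policy A: E=14562, Policy B: E=14469. Highest is 14562 (Policy A).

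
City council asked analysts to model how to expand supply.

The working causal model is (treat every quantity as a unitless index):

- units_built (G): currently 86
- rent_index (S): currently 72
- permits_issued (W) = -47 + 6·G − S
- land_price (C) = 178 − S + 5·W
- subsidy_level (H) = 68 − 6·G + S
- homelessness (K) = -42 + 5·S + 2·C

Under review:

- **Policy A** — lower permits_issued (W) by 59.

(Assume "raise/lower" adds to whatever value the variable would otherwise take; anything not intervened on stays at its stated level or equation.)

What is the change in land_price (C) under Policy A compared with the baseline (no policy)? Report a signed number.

Baseline:
  G = 86
  S = 72
  W = -47 + 6·86 − 72 = 397
  C = 178 − 72 + 5·397 = 2091
Policy A (W − 59):
  G = 86
  S = 72
  W = -47 + 6·86 − 72 (−59 from intervention) = 338
  C = 178 − 72 + 5·338 = 1796
Change in C: 1796 − 2091 = -295

-295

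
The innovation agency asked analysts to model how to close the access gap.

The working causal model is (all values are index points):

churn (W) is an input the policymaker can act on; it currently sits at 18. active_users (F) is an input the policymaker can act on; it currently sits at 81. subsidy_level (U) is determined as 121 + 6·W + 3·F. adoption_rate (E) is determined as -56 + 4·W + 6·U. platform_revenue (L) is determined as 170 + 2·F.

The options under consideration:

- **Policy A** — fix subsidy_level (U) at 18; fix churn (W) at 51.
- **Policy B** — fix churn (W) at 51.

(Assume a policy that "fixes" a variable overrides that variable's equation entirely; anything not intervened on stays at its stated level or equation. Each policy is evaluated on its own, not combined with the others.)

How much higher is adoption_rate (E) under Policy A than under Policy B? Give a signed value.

Policy A (U := 18, W := 51):
  W = 51
  F = 81
  U = 18
  E = -56 + 4·51 + 6·18 = 256
Policy B (W := 51):
  W = 51
  F = 81
  U = 121 + 6·51 + 3·81 = 670
  E = -56 + 4·51 + 6·670 = 4168
E: 256 − 4168 = -3912

-3912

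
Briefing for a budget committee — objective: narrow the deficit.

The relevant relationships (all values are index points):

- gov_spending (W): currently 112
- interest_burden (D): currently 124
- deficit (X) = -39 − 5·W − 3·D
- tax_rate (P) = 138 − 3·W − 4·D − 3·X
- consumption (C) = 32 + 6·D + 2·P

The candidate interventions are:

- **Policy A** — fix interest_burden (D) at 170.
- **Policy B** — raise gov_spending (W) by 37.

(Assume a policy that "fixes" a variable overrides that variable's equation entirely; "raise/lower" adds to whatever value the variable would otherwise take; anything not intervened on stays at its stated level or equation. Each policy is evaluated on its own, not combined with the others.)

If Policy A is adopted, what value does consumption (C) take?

5950

Policy A (D := 170):
  W = 112
  D = 170
  X = -39 − 5·112 − 3·170 = -1109
  P = 138 − 3·112 − 4·170 − 3·(-1109) = 2449
  C = 32 + 6·170 + 2·2449 = 5950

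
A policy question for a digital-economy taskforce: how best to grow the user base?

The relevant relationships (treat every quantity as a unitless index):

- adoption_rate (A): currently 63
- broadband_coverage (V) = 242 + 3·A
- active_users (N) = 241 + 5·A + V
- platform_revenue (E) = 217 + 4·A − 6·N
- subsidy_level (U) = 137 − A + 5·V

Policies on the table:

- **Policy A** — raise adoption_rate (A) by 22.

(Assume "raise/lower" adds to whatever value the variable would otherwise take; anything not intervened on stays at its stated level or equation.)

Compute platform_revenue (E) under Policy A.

Policy A (A + 22):
  A = 63 + 22 = 85
  V = 242 + 3·85 = 497
  N = 241 + 5·85 + 497 = 1163
  E = 217 + 4·85 − 6·1163 = -6421

-6421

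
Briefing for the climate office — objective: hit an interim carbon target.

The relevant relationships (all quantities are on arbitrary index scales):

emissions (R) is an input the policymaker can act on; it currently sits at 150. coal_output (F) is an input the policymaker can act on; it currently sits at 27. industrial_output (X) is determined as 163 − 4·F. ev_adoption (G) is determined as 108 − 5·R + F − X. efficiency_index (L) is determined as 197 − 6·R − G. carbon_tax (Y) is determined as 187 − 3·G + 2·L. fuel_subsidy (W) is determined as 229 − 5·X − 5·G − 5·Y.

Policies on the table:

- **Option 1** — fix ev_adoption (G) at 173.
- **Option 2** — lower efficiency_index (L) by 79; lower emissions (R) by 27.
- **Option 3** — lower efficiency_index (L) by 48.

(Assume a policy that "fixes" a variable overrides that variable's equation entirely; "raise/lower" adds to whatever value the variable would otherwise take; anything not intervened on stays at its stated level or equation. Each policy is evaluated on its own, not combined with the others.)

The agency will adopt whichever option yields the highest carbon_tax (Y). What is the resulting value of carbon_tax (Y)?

Option 1 (G := 173):
  R = 150
  F = 27
  X = 163 − 4·27 = 55
  G = 173
  L = 197 − 6·150 − 173 = -876
  Y = 187 − 3·173 + 2·(-876) = -2084
Option 2 (L − 79, R − 27):
  R = 150 − 27 = 123
  F = 27
  X = 163 − 4·27 = 55
  G = 108 − 5·123 + 27 − 55 = -535
  L = 197 − 6·123 − (-535) (−79 from intervention) = -85
  Y = 187 − 3·(-535) + 2·(-85) = 1622
Option 3 (L − 48):
  R = 150
  F = 27
  X = 163 − 4·27 = 55
  G = 108 − 5·150 + 27 − 55 = -670
  L = 197 − 6·150 − (-670) (−48 from intervention) = -81
  Y = 187 − 3·(-670) + 2·(-81) = 2035
Comparing — Option 1: Y=-2084, Option 2: Y=1622, Option 3: Y=2035. Highest is 2035 (Option 3).

2035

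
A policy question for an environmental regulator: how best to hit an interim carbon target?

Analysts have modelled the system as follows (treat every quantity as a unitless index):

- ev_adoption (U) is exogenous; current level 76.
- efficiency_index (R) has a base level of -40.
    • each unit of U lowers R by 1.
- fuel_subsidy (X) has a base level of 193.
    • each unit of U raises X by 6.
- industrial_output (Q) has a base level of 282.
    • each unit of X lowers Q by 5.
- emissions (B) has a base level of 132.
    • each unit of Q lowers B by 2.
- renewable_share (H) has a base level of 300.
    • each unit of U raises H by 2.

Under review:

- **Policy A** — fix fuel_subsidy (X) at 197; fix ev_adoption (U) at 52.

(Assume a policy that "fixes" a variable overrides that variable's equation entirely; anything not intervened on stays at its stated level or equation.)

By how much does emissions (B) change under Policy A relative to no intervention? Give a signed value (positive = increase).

-4520

Baseline:
  U = 76
  X = 193 + 6·76 = 649
  Q = 282 − 5·649 = -2963
  B = 132 − 2·(-2963) = 6058
Policy A (X := 197, U := 52):
  U = 52
  X = 197
  Q = 282 − 5·197 = -703
  B = 132 − 2·(-703) = 1538
Change in B: 1538 − 6058 = -4520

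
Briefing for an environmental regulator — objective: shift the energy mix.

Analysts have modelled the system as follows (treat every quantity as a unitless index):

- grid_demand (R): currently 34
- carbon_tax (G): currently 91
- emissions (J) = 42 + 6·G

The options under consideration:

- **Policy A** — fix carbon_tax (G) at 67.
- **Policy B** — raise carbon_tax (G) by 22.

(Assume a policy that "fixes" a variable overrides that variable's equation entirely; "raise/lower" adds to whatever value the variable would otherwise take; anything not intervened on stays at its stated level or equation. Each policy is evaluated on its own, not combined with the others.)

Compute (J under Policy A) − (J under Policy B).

-276

Policy A (G := 67):
  G = 67
  J = 42 + 6·67 = 444
Policy B (G + 22):
  G = 91 + 22 = 113
  J = 42 + 6·113 = 720
J: 444 − 720 = -276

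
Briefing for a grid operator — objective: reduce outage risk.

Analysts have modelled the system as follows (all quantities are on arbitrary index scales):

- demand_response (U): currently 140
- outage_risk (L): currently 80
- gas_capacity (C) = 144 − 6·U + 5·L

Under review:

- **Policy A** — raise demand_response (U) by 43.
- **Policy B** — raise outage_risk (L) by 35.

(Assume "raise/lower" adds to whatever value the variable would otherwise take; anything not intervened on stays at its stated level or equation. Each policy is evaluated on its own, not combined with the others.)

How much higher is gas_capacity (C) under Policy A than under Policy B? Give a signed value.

-433

Policy A (U + 43):
  U = 140 + 43 = 183
  L = 80
  C = 144 − 6·183 + 5·80 = -554
Policy B (L + 35):
  U = 140
  L = 80 + 35 = 115
  C = 144 − 6·140 + 5·115 = -121
C: -554 − (-121) = -433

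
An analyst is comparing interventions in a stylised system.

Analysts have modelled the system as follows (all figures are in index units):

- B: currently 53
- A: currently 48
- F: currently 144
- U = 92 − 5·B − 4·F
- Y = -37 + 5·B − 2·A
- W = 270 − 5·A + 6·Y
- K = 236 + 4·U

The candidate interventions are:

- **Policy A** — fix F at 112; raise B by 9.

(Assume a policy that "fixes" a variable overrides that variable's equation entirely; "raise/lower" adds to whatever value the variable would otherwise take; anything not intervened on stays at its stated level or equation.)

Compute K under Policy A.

-2428

Policy A (F := 112, B + 9):
  B = 53 + 9 = 62
  F = 112
  U = 92 − 5·62 − 4·112 = -666
  K = 236 + 4·(-666) = -2428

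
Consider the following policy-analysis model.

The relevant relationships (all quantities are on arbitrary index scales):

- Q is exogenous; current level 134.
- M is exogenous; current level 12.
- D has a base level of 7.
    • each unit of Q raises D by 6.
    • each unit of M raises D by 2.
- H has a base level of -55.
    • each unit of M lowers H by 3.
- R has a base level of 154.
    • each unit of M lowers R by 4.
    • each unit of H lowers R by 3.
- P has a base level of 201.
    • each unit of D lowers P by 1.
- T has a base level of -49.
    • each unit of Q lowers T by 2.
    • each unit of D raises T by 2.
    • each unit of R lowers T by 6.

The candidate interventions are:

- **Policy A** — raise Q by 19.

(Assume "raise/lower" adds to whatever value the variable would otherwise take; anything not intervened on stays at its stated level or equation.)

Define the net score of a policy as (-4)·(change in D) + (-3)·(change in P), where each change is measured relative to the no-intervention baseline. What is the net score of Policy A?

Baseline:
  Q = 134
  M = 12
  D = 7 + 6·134 + 2·12 = 835
  P = 201 − 835 = -634
Policy A (Q + 19):
  Q = 134 + 19 = 153
  M = 12
  D = 7 + 6·153 + 2·12 = 949
  P = 201 − 949 = -748
ΔD = 949 − 835 = 114; ΔP = -748 − (-634) = -114
Score = (-4)·114 + (-3)·(-114) = -114

-114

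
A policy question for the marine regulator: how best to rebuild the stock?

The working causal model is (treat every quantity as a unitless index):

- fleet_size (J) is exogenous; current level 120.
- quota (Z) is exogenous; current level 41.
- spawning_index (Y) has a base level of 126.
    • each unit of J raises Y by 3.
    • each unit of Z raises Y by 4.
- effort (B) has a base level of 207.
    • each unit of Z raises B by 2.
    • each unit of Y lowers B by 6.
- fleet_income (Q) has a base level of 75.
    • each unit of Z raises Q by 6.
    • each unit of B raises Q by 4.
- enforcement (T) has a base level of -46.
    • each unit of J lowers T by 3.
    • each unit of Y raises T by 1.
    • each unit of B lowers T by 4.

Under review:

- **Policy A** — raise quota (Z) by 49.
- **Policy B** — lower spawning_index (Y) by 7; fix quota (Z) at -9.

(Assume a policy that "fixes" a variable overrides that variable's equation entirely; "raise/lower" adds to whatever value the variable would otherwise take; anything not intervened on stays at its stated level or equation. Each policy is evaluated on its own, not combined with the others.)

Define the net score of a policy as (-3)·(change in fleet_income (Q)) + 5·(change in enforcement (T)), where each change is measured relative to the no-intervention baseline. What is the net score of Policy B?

Baseline:
  J = 120
  Z = 41
  Y = 126 + 3·120 + 4·41 = 650
  B = 207 + 2·41 − 6·650 = -3611
  Q = 75 + 6·41 + 4·(-3611) = -14123
  T = -46 − 3·120 + 650 − 4·(-3611) = 14688
Policy B (Y − 7, Z := -9):
  J = 120
  Z = -9
  Y = 126 + 3·120 + 4·(-9) (−7 from intervention) = 443
  B = 207 + 2·(-9) − 6·443 = -2469
  Q = 75 + 6·(-9) + 4·(-2469) = -9855
  T = -46 − 3·120 + 443 − 4·(-2469) = 9913
ΔQ = -9855 − (-14123) = 4268; ΔT = 9913 − 14688 = -4775
Score = (-3)·4268 + 5·(-4775) = -36679

-36679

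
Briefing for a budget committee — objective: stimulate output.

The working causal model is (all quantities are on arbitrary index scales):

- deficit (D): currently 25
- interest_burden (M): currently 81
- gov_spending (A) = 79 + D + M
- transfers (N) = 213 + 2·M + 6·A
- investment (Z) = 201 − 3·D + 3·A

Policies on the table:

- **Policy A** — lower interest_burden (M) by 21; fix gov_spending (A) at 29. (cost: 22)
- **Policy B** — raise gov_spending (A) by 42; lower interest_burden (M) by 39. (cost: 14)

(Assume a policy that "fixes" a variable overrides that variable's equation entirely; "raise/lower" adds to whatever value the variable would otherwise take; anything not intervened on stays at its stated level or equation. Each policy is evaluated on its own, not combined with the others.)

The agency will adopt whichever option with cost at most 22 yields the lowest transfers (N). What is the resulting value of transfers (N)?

507

Policy A (M − 21, A := 29):
  D = 25
  M = 81 − 21 = 60
  A = 29
  N = 213 + 2·60 + 6·29 = 507
Policy B (A + 42, M − 39):
  D = 25
  M = 81 − 39 = 42
  A = 79 + 25 + 42 (+42 from intervention) = 188
  N = 213 + 2·42 + 6·188 = 1425
Comparing — Policy A: N=507, Policy B: N=1425. Lowest is 507 (Policy A).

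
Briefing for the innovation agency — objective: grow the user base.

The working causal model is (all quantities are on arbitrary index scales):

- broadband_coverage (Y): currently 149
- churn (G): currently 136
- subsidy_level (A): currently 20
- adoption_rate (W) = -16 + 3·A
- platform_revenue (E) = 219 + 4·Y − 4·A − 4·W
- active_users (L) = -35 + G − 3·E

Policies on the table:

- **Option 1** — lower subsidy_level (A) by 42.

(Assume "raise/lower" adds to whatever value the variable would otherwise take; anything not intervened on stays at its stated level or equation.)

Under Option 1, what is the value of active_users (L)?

Option 1 (A − 42):
  Y = 149
  G = 136
  A = 20 − 42 = -22
  W = -16 + 3·(-22) = -82
  E = 219 + 4·149 − 4·(-22) − 4·(-82) = 1231
  L = -35 + 136 − 3·1231 = -3592

-3592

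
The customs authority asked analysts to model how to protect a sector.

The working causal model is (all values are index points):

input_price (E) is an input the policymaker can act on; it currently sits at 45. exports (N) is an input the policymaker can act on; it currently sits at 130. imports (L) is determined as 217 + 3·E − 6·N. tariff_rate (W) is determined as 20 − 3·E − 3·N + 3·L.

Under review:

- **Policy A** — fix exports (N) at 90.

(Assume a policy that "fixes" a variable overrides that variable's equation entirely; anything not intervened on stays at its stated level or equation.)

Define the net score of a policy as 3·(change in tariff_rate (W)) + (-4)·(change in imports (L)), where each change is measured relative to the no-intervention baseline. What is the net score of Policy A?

1560

Baseline:
  E = 45
  N = 130
  L = 217 + 3·45 − 6·130 = -428
  W = 20 − 3·45 − 3·130 + 3·(-428) = -1789
Policy A (N := 90):
  E = 45
  N = 90
  L = 217 + 3·45 − 6·90 = -188
  W = 20 − 3·45 − 3·90 + 3·(-188) = -949
ΔW = -949 − (-1789) = 840; ΔL = -188 − (-428) = 240
Score = 3·840 + (-4)·240 = 1560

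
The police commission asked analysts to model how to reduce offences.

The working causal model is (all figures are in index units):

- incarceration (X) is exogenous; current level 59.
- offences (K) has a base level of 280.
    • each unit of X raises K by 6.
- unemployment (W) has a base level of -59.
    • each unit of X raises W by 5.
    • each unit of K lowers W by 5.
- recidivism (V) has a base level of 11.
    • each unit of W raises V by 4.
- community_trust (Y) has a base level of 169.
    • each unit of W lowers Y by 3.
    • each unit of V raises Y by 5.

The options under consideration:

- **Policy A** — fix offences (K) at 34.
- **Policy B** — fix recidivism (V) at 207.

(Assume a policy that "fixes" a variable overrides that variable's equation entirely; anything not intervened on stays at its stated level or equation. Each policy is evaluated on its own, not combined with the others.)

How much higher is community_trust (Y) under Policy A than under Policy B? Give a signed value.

-8660

Policy A (K := 34):
  X = 59
  K = 34
  W = -59 + 5·59 − 5·34 = 66
  V = 11 + 4·66 = 275
  Y = 169 − 3·66 + 5·275 = 1346
Policy B (V := 207):
  X = 59
  K = 280 + 6·59 = 634
  W = -59 + 5·59 − 5·634 = -2934
  V = 207
  Y = 169 − 3·(-2934) + 5·207 = 10006
Y: 1346 − 10006 = -8660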